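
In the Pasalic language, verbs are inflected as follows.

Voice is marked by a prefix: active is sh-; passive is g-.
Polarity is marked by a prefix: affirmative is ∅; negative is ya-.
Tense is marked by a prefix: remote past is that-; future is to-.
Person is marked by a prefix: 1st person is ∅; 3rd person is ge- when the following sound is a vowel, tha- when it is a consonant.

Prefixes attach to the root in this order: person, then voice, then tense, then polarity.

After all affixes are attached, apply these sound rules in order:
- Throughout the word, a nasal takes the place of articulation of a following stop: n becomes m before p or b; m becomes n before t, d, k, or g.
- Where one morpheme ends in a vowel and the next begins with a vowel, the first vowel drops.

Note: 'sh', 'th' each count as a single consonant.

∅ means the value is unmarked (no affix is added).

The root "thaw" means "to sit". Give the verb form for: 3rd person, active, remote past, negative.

yathatshthathaw

Attach person 3rd person tha- (before consonant 'th') → thathaw.
Attach voice active sh- → shthathaw.
Attach tense remote past that- → thatshthathaw.
Attach polarity negative ya- → yathatshthathaw.
Nasal assimilation: no change.
Vowel deletion: no change.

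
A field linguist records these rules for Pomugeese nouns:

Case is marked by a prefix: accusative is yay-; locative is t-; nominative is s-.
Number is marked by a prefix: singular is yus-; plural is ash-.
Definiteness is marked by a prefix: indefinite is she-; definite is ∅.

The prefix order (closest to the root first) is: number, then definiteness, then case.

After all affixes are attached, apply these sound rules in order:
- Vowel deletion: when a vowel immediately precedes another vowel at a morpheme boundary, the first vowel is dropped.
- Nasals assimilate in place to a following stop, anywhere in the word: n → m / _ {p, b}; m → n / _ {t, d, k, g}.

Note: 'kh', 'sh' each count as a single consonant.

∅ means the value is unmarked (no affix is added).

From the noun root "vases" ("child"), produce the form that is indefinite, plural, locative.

Attach number plural ash- → ashvases.
Attach definiteness indefinite she- → sheashvases.
Attach case locative t- → tsheashvases.
Apply vowel deletion: tsheashvases → tshashvases.
Nasal assimilation: no change.

tshashvases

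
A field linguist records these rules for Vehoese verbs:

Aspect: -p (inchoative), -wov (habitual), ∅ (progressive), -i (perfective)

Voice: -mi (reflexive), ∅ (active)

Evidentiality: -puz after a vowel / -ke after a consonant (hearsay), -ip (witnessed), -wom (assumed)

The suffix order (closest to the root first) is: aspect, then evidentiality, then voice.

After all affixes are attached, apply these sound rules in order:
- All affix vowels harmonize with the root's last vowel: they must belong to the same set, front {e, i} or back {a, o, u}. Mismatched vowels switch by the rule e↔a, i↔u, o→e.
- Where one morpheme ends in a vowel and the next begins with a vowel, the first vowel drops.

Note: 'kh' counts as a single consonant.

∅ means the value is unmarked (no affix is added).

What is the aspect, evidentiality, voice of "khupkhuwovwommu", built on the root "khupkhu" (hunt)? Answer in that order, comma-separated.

habitual, assumed, reflexive

Segment: khupkhu-wov-wom-mi.
aspect: -wov → habitual.
evidentiality: -wom → assumed.
voice: -mi → reflexive.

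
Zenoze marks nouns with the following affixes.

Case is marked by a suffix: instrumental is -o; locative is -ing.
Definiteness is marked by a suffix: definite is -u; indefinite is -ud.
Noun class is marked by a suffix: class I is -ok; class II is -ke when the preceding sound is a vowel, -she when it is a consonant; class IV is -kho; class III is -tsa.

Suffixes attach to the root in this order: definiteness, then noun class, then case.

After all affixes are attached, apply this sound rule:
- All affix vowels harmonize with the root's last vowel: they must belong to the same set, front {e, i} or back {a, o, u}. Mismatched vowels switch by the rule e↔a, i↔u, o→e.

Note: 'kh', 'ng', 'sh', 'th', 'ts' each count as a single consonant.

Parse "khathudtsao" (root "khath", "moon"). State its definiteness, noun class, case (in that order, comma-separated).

indefinite, class III, instrumental

Segment: khath-ud-tsa-o.
definiteness: -ud → indefinite.
noun class: -tsa → class III.
case: -o → instrumental.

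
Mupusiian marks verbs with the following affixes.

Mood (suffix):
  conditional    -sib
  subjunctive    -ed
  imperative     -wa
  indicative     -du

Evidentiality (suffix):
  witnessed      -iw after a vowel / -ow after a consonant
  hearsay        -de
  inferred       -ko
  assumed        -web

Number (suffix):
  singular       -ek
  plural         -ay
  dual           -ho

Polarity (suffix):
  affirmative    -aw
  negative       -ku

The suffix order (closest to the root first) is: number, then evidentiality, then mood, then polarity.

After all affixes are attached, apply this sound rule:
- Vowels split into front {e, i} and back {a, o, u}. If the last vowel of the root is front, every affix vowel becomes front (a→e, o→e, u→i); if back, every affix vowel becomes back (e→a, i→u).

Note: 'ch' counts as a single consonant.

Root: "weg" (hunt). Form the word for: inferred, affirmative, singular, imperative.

Attach number singular -ek → wegek.
Attach evidentiality inferred -ko → wegekko.
Attach mood imperative -wa → wegekkowa.
Attach polarity affirmative -aw → wegekkowaaw.
Apply vowel harmony: wegekkowaaw → wegekkeweew.

wegekkeweew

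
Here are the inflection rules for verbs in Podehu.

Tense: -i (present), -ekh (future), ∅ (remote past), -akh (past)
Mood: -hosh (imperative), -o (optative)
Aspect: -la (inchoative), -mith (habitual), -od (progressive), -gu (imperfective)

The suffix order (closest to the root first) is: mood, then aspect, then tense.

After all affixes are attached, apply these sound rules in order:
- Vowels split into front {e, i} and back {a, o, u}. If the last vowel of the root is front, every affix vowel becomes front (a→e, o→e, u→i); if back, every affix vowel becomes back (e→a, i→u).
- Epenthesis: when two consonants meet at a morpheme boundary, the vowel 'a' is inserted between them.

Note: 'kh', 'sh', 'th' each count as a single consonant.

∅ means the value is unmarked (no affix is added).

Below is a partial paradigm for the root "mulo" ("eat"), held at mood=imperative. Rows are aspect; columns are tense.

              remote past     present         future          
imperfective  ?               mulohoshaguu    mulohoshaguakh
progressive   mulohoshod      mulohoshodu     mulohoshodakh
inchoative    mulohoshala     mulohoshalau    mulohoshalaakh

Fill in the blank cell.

Attach mood imperative -hosh → mulohosh.
Attach aspect imperfective -gu → mulohoshgu.
tense = remote past: zero marking, form stays mulohoshgu.
Vowel harmony: no change.
Apply epenthesis: mulohoshgu → mulohoshagu.

mulohoshagu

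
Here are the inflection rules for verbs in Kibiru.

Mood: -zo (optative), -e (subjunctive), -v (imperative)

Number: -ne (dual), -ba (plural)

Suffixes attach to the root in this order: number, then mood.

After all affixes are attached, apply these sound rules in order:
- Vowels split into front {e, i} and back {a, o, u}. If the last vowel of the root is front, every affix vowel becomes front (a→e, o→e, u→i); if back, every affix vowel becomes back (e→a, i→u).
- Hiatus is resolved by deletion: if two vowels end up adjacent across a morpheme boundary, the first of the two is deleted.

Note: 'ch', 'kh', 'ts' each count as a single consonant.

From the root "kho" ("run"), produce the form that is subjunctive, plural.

khoba

Attach number plural -ba → khoba.
Attach mood subjunctive -e → khobae.
Apply vowel harmony: khobae → khobaa.
Apply vowel deletion: khobaa → khoba.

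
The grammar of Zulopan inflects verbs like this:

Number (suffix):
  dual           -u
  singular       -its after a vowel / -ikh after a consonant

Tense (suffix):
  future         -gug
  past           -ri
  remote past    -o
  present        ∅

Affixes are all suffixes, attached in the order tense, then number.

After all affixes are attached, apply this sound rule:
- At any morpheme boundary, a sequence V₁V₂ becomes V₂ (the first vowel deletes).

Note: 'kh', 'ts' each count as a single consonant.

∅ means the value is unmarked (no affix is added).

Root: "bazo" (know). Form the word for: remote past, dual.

bazu

Attach tense remote past -o → bazoo.
Attach number dual -u → bazoou.
Apply vowel deletion: bazoou → bazu.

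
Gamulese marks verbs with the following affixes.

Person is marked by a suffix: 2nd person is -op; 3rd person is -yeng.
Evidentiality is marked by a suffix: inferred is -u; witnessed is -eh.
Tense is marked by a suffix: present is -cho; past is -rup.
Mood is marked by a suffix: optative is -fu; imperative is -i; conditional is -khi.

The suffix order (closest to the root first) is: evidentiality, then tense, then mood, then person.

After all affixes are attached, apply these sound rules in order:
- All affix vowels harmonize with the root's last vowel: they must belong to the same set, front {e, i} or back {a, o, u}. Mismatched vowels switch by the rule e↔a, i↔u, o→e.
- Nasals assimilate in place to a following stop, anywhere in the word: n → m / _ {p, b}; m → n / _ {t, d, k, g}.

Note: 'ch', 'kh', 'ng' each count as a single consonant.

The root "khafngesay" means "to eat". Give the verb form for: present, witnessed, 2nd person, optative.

Attach evidentiality witnessed -eh → khafngesayeh.
Attach tense present -cho → khafngesayehcho.
Attach mood optative -fu → khafngesayehchofu.
Attach person 2nd person -op → khafngesayehchofuop.
Apply vowel harmony: khafngesayehchofuop → khafngesayahchofuop.
Nasal assimilation: no change.

khafngesayahchofuop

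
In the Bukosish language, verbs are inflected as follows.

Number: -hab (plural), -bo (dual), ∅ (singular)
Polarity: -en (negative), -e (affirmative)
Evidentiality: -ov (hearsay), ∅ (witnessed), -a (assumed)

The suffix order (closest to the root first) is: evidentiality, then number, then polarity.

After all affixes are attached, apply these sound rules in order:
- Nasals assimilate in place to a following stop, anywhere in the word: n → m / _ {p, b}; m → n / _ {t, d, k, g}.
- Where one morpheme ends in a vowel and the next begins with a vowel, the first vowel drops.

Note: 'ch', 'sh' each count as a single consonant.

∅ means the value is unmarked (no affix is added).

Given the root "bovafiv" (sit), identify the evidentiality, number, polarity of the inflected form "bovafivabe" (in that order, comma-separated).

assumed, dual, affirmative

Segment: bovafiv-a-bo-e.
evidentiality: -a → assumed.
number: -bo → dual.
polarity: -e → affirmative.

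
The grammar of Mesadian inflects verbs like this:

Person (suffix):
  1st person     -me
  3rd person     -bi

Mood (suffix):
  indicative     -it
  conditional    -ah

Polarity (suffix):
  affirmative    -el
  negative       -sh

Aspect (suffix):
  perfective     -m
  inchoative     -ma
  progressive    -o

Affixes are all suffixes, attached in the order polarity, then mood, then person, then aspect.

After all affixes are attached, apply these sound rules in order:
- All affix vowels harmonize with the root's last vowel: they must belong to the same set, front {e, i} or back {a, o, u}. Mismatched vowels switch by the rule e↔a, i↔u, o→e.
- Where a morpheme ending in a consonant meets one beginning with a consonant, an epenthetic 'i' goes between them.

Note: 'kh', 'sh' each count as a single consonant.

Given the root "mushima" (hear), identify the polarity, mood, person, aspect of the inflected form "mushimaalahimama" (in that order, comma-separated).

affirmative, conditional, 1st person, inchoative

Segment: mushima-el-ah-me-ma.
polarity: -el → affirmative.
mood: -ah → conditional.
person: -me → 1st person.
aspect: -ma → inchoative.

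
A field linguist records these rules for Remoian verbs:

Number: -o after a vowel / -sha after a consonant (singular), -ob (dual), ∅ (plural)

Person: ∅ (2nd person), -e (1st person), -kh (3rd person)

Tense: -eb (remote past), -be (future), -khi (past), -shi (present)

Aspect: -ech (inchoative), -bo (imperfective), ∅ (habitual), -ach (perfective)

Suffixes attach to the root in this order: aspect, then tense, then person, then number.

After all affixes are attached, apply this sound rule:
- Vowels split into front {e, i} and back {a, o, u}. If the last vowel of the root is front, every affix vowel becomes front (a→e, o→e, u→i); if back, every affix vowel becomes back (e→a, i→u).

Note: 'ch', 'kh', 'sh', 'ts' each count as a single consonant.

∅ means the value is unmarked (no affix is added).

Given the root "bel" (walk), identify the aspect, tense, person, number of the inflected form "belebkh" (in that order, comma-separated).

habitual, remote past, 3rd person, plural

Segment: bel-eb-kh.
aspect: ∅ → habitual.
tense: -eb → remote past.
person: -kh → 3rd person.
number: ∅ → plural.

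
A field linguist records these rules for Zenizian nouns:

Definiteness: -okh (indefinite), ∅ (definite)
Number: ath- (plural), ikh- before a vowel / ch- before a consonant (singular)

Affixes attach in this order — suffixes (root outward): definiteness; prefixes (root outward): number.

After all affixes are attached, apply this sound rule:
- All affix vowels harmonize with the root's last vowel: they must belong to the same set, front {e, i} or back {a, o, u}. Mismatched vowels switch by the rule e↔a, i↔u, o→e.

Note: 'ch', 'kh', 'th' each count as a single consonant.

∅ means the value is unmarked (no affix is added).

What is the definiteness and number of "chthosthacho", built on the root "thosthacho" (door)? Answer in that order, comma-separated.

definite, singular

Segment: ch-thosthacho.
definiteness: ∅ → definite.
number: ikh/ch- → singular.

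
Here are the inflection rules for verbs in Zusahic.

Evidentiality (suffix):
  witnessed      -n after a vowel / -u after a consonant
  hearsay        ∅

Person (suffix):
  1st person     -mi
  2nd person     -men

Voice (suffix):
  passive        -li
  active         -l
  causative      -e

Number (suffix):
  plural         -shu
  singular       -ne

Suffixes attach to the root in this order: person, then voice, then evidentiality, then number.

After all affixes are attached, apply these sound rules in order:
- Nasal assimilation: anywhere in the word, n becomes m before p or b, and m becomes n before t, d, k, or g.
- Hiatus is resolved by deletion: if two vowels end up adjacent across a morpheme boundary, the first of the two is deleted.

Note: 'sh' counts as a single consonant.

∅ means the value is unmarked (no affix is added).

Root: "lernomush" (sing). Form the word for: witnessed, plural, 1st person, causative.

Attach person 1st person -mi → lernomushmi.
Attach voice causative -e → lernomushmie.
Attach evidentiality witnessed -n (after vowel 'e') → lernomushmien.
Attach number plural -shu → lernomushmienshu.
Nasal assimilation: no change.
Apply vowel deletion: lernomushmienshu → lernomushmenshu.

lernomushmenshu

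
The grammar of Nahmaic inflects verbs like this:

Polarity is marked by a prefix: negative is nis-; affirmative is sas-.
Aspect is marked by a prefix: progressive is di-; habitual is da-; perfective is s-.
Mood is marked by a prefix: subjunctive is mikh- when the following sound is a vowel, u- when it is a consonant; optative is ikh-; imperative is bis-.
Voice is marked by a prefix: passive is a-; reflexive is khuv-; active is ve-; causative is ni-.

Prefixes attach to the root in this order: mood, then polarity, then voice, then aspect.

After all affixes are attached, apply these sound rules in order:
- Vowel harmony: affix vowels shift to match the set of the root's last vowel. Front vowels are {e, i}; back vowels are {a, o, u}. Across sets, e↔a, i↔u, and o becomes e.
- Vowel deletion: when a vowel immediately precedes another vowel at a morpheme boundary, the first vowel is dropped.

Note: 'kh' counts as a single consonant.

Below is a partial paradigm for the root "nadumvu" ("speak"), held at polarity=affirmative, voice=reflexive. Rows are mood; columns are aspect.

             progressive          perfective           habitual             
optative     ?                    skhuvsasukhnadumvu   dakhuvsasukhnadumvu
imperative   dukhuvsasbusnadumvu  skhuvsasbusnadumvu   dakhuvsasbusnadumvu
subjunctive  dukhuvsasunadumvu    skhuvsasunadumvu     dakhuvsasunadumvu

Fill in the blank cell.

dukhuvsasukhnadumvu

Attach mood optative ikh- → ikhnadumvu.
Attach polarity affirmative sas- → sasikhnadumvu.
Attach voice reflexive khuv- → khuvsasikhnadumvu.
Attach aspect progressive di- → dikhuvsasikhnadumvu.
Apply vowel harmony: dikhuvsasikhnadumvu → dukhuvsasukhnadumvu.
Vowel deletion: no change.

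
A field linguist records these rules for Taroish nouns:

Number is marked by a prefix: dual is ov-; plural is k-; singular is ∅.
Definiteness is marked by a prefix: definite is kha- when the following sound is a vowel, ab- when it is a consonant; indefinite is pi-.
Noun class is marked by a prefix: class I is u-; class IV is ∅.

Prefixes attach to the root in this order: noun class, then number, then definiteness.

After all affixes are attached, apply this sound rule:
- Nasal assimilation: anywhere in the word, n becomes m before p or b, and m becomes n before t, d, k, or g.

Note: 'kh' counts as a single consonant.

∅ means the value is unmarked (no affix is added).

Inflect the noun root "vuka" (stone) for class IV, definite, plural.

abkvuka

noun class = class IV: zero marking, form stays vuka.
Attach number plural k- → kvuka.
Attach definiteness definite ab- (before consonant 'k') → abkvuka.
Nasal assimilation: no change.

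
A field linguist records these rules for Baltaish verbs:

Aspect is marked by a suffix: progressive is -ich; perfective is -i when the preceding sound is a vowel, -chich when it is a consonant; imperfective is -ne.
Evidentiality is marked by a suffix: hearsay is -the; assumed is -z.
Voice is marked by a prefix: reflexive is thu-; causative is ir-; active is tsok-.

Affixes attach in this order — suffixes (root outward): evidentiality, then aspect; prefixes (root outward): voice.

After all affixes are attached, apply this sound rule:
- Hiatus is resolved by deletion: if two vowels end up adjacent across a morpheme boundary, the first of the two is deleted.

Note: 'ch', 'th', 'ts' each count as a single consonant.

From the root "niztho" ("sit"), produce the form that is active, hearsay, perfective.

tsoknizthothi

Attach evidentiality hearsay -the → nizthothe.
Attach aspect perfective -i (after vowel 'e') → nizthothei.
Attach voice active tsok- → tsoknizthothei.
Apply vowel deletion: tsoknizthothei → tsoknizthothi.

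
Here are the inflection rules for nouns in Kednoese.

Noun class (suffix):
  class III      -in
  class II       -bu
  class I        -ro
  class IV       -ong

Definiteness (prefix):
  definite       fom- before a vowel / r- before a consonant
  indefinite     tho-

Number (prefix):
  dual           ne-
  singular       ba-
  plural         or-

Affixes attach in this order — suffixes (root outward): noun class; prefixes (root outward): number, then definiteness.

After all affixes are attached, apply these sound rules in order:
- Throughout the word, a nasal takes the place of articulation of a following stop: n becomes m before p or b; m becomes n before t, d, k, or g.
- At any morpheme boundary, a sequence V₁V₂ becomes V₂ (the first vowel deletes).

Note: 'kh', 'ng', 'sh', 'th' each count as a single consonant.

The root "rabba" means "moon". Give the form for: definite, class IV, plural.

Attach noun class class IV -ong → rabbaong.
Attach number plural or- → orrabbaong.
Attach definiteness definite fom- (before vowel 'o') → fomorrabbaong.
Nasal assimilation: no change.
Apply vowel deletion: fomorrabbaong → fomorrabbong.

fomorrabbong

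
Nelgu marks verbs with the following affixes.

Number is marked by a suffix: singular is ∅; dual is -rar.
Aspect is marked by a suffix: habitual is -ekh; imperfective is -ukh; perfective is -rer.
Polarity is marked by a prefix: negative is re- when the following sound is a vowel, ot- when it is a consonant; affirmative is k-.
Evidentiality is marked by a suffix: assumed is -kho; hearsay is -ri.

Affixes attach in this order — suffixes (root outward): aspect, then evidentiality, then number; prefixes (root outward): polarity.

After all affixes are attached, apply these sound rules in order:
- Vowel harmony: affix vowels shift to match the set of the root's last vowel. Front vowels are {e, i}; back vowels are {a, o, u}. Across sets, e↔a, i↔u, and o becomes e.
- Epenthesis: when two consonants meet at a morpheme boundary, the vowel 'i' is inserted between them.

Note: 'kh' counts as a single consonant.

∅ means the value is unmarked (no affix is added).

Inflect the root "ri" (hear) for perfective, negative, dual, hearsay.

etirireririrer

Attach polarity negative ot- (before consonant 'r') → otri.
Attach aspect perfective -rer → otrirer.
Attach evidentiality hearsay -ri → otrirerri.
Attach number dual -rar → otrirerrirar.
Apply vowel harmony: otrirerrirar → etrirerrirer.
Apply epenthesis: etrirerrirer → etirireririrer.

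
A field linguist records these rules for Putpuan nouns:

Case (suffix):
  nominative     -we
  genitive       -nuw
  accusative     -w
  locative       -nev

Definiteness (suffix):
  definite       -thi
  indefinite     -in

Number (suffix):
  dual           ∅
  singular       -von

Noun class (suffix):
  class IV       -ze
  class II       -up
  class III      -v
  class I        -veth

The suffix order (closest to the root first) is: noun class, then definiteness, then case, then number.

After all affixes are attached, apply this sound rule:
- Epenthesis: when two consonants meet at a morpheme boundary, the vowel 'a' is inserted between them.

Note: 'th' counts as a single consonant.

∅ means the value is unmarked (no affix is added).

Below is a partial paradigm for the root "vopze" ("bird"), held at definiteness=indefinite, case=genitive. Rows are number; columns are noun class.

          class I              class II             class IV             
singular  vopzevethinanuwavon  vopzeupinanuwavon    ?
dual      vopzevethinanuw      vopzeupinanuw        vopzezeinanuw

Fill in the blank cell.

Attach noun class class IV -ze → vopzeze.
Attach definiteness indefinite -in → vopzezein.
Attach case genitive -nuw → vopzezeinnuw.
Attach number singular -von → vopzezeinnuwvon.
Apply epenthesis: vopzezeinnuwvon → vopzezeinanuwavon.

vopzezeinanuwavon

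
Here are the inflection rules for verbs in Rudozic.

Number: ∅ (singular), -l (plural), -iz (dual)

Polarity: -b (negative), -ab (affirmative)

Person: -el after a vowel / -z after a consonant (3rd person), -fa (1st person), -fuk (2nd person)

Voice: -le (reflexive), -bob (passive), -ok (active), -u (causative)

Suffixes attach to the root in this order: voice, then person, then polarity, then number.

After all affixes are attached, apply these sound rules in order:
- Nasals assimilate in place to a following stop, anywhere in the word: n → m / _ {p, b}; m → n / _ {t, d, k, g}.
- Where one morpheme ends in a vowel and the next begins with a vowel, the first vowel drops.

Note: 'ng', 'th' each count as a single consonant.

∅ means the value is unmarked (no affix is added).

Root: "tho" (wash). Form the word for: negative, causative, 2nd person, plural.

Attach voice causative -u → thou.
Attach person 2nd person -fuk → thoufuk.
Attach polarity negative -b → thoufukb.
Attach number plural -l → thoufukbl.
Nasal assimilation: no change.
Apply vowel deletion: thoufukbl → thufukbl.

thufukbl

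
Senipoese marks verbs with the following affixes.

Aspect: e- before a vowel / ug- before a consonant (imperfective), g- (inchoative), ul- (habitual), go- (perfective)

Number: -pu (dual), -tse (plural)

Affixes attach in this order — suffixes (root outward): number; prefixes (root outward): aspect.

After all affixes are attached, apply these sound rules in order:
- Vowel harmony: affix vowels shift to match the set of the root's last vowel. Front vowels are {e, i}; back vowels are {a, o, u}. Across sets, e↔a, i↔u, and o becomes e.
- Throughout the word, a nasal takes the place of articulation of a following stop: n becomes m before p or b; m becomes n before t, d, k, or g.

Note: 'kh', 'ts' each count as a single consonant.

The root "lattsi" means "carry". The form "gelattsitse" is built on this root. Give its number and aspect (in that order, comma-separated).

plural, perfective

Segment: go-lattsi-tse.
number: -tse → plural.
aspect: go- → perfective.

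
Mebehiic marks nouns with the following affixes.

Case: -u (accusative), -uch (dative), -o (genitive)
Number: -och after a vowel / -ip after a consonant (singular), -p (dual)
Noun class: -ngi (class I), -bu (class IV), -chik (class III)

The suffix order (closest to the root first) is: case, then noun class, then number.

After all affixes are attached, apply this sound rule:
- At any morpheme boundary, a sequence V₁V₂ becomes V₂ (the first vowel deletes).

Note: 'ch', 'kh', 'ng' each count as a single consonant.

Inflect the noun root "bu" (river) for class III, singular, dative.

buchchikip

Attach case dative -uch → buuch.
Attach noun class class III -chik → buuchchik.
Attach number singular -ip (after consonant 'k') → buuchchikip.
Apply vowel deletion: buuchchikip → buchchikip.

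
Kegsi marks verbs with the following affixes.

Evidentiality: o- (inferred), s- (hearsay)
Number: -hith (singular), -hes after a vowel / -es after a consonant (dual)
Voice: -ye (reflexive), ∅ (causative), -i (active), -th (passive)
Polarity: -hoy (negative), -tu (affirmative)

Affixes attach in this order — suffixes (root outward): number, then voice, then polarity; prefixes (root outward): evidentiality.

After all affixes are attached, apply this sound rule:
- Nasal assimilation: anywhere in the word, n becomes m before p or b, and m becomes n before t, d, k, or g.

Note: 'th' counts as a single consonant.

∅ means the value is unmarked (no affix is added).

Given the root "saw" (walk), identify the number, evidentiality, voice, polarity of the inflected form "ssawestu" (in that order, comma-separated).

dual, hearsay, causative, affirmative

Segment: s-saw-es-tu.
number: -hes/es → dual.
evidentiality: s- → hearsay.
voice: ∅ → causative.
polarity: -tu → affirmative.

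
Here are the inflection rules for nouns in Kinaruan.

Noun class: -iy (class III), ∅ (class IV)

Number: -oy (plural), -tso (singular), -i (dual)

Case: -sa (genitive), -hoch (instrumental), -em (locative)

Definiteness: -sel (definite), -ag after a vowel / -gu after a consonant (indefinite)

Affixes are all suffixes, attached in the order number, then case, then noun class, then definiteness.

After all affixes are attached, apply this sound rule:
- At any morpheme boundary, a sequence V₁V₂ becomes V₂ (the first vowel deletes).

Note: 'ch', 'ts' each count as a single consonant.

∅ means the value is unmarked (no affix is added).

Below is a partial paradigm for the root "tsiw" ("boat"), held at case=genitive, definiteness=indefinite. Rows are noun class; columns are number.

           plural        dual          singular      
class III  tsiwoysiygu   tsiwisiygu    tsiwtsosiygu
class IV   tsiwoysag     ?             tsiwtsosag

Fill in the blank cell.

Attach number dual -i → tsiwi.
Attach case genitive -sa → tsiwisa.
noun class = class IV: zero marking, form stays tsiwisa.
Attach definiteness indefinite -ag (after vowel 'a') → tsiwisaag.
Apply vowel deletion: tsiwisaag → tsiwisag.

tsiwisag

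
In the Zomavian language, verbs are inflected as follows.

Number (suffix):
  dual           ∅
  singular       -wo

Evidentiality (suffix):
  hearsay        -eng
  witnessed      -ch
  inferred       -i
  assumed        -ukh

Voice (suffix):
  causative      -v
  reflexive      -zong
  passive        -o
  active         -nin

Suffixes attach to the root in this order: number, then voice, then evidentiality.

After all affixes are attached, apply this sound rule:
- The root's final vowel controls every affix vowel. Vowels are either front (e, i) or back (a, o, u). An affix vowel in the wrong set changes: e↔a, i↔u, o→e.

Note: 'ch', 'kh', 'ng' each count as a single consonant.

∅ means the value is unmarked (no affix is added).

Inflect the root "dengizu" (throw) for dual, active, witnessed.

number = dual: zero marking, form stays dengizu.
Attach voice active -nin → dengizunin.
Attach evidentiality witnessed -ch → dengizuninch.
Apply vowel harmony: dengizuninch → dengizununch.

dengizununch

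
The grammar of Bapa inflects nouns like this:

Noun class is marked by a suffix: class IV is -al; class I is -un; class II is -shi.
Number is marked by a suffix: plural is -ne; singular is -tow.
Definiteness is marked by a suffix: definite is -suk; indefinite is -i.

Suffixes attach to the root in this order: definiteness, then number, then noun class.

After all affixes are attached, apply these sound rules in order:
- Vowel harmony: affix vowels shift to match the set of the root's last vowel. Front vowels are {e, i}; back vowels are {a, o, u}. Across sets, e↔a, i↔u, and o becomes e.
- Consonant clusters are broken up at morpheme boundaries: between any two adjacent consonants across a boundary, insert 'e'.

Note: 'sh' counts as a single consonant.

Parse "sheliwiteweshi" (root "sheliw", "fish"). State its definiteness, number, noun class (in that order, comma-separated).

indefinite, singular, class II

Segment: sheliw-i-tow-shi.
definiteness: -i → indefinite.
number: -tow → singular.
noun class: -shi → class II.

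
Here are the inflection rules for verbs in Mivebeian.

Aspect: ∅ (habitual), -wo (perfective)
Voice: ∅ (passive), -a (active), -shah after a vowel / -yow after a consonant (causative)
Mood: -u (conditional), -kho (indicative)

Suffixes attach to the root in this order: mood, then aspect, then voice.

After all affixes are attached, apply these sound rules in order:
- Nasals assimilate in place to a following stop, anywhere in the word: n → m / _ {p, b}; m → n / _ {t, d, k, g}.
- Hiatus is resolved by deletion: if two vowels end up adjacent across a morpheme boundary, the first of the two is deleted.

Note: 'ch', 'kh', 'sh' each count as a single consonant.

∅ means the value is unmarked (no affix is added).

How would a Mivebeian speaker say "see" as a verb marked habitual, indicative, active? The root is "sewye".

Attach mood indicative -kho → sewyekho.
aspect = habitual: zero marking, form stays sewyekho.
Attach voice active -a → sewyekhoa.
Nasal assimilation: no change.
Apply vowel deletion: sewyekhoa → sewyekha.

sewyekha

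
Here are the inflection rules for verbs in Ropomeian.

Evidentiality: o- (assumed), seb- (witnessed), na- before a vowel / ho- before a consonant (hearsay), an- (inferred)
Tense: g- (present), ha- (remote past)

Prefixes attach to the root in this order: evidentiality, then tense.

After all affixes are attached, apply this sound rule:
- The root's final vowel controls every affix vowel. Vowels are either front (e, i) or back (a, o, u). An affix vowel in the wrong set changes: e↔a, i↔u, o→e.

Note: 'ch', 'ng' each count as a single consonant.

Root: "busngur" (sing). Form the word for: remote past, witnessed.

hasabbusngur

Attach evidentiality witnessed seb- → sebbusngur.
Attach tense remote past ha- → hasebbusngur.
Apply vowel harmony: hasebbusngur → hasabbusngur.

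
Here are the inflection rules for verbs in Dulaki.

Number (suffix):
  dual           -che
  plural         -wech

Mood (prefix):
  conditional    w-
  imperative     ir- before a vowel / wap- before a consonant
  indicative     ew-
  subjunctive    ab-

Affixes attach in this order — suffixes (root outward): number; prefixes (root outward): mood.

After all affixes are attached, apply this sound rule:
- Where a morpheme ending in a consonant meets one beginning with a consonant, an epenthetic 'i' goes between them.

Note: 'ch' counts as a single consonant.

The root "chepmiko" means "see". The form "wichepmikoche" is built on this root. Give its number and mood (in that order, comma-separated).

dual, conditional

Segment: w-chepmiko-che.
number: -che → dual.
mood: w- → conditional.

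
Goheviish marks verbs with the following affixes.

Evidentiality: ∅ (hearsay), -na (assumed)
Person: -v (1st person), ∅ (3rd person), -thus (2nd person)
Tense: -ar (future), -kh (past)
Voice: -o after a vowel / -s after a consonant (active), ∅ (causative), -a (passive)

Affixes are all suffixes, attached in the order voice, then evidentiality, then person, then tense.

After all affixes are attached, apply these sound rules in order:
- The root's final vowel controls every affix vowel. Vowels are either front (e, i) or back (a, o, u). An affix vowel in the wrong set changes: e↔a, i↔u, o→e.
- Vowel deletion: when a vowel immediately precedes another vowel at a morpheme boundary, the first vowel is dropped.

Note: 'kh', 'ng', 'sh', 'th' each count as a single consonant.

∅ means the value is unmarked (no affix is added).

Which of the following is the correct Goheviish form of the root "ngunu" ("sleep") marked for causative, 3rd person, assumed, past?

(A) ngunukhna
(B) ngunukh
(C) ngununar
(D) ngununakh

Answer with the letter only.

voice = causative: zero marking, form stays ngunu.
Attach evidentiality assumed -na → ngununa.
person = 3rd person: zero marking, form stays ngununa.
Attach tense past -kh → ngununakh.
Vowel harmony: no change.
Vowel deletion: no change.
So the correct form is ngununakh, option (D).
(C) ngununar is wrong: it uses future instead of past for tense.
(A) ngunukhna is wrong: it has the affixes in the wrong order.
(B) ngunukh is wrong: it uses hearsay instead of assumed for evidentiality.

D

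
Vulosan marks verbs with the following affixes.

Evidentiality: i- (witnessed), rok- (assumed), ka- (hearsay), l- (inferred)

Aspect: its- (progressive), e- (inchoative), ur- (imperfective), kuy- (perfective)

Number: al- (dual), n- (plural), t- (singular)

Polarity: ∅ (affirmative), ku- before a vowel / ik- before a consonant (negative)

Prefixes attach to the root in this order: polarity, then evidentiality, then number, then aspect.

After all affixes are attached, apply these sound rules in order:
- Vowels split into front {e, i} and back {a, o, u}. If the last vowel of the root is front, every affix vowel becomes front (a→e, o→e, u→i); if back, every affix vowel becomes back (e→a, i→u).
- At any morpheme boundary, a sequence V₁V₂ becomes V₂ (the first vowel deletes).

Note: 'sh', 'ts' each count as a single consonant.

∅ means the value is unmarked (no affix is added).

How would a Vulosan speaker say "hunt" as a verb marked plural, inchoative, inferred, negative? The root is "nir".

enliknir

Attach polarity negative ik- (before consonant 'n') → iknir.
Attach evidentiality inferred l- → liknir.
Attach number plural n- → nliknir.
Attach aspect inchoative e- → enliknir.
Vowel harmony: no change.
Vowel deletion: no change.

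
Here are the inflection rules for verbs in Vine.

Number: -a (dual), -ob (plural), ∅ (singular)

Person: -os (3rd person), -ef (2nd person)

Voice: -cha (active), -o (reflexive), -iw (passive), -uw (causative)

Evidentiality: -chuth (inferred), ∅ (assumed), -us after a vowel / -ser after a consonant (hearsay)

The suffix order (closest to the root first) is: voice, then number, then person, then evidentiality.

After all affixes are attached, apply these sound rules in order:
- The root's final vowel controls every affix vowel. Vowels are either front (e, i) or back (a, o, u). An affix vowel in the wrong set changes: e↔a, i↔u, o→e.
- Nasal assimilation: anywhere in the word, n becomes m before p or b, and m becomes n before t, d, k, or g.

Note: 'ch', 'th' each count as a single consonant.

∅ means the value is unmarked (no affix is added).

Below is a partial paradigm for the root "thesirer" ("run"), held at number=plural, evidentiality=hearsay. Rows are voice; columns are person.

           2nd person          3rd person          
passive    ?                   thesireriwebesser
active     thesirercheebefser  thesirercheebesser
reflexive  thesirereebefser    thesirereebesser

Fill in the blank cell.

thesireriwebefser

Attach voice passive -iw → thesireriw.
Attach number plural -ob → thesireriwob.
Attach person 2nd person -ef → thesireriwobef.
Attach evidentiality hearsay -ser (after consonant 'f') → thesireriwobefser.
Apply vowel harmony: thesireriwobefser → thesireriwebefser.
Nasal assimilation: no change.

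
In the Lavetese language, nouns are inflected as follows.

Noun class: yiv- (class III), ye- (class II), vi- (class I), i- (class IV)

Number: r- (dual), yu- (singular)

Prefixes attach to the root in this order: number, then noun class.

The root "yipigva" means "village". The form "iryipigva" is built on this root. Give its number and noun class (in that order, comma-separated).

dual, class IV

Segment: i-r-yipigva.
number: r- → dual.
noun class: i- → class IV.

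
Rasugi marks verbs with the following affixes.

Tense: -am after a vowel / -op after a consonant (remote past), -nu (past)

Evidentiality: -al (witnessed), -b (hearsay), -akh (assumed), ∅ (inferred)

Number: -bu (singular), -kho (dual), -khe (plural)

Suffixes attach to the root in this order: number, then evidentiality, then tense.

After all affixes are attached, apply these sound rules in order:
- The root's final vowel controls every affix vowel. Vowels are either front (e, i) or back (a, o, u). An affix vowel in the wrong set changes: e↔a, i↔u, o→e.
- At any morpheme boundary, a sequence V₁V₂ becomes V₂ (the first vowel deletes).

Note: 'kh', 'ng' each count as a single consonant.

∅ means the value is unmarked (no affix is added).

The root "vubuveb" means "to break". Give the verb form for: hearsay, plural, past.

Attach number plural -khe → vubuvebkhe.
Attach evidentiality hearsay -b → vubuvebkheb.
Attach tense past -nu → vubuvebkhebnu.
Apply vowel harmony: vubuvebkhebnu → vubuvebkhebni.
Vowel deletion: no change.

vubuvebkhebni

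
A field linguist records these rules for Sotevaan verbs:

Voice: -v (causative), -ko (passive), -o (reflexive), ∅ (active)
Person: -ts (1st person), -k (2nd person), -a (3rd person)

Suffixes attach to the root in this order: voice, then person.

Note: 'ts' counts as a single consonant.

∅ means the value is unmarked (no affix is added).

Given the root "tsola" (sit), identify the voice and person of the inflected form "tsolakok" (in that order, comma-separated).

passive, 2nd person

Segment: tsola-ko-k.
voice: -ko → passive.
person: -k → 2nd person.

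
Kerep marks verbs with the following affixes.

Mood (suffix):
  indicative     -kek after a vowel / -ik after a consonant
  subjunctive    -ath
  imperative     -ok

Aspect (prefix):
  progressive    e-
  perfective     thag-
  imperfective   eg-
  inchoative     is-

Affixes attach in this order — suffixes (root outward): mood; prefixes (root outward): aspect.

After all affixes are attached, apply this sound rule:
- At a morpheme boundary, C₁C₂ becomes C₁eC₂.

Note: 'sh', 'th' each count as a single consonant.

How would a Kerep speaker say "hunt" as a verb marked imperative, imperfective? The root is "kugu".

egekuguok

Attach aspect imperfective eg- → egkugu.
Attach mood imperative -ok → egkuguok.
Apply epenthesis: egkuguok → egekuguok.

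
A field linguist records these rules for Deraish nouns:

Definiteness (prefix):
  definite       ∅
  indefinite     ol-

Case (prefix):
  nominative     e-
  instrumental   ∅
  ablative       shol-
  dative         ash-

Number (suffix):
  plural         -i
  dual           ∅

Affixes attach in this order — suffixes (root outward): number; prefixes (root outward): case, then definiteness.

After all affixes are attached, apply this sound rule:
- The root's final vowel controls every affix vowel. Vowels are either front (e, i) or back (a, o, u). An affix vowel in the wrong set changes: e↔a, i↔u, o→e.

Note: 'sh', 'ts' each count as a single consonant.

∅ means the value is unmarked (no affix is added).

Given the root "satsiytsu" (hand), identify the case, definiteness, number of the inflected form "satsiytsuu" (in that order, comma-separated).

instrumental, definite, plural

Segment: satsiytsu-i.
case: ∅ → instrumental.
definiteness: ∅ → definite.
number: -i → plural.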